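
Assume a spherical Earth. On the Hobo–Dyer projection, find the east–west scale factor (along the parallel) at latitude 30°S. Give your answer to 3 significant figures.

0.916

Hobo–Dyer is a cylindrical equal-area projection with standard parallels at ±37.5°. A cylindrical equal-area projection with standard parallel φ₀ has meridian scale h = cos φ / cos φ₀ and parallel scale k = cos φ₀ / cos φ (so areas are preserved, h·k = 1).
k = cos 37.5° / cos 30° = 0.7934/0.8660 = 0.9161.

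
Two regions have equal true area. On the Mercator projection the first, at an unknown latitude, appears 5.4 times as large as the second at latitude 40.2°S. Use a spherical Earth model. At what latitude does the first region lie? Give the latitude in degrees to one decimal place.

70.8°

Mercator areal scale is sec²φ, so apparent-area ratio = sec²φ₁ / sec²φ₂ = cos²φ₂ / cos²φ₁.
cos²φ₂ / cos²φ₁ = 5.4  ⇒  cos φ₁ = cos 40.2° / √5.4 = 0.7638/2.324 = 0.3287.
φ₁ = arccos(0.3287) ≈ 70.8°.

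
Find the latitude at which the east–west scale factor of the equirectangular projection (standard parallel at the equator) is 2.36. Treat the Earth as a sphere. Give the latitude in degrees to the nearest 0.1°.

Plate carrée: h = 1, k = sec φ along parallels.
sec φ = 2.36  ⇒  cos φ = 0.4237  ⇒  φ ≈ 64.9°.

64.9°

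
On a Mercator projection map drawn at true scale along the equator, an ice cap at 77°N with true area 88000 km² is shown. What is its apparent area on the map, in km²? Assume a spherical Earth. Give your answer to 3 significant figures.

The Mercator projection is conformal; its linear scale factor is the same in every direction and equals sec φ = 1/cos φ.
Areal scale = k² = sec²φ = 1/cos²(77°) = 1/0.2250² = 19.76.
Apparent area = 88000 × 19.76 ≈ 1740000 km².

1740000 km²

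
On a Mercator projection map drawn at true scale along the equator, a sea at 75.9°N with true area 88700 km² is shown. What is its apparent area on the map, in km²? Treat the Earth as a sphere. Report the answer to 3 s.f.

For Mercator, h = k = sec φ (a conformal cylindrical projection has a single point scale, 1/cos φ).
Areal scale = k² = sec²φ = 1/cos²(75.9°) = 1/0.2436² = 16.85.
Apparent area = 88700 × 16.85 ≈ 1490000 km².

1490000 km²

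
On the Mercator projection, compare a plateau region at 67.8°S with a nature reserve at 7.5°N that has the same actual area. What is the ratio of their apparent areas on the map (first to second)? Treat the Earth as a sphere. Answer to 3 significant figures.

Mercator areal scale is sec²φ.
At 67.8°: sec²(67.8°) = 1/0.3778² = 7.005.
At 7.5°: sec²(7.5°) = 1/0.9914² = 1.017.
Ratio = 7.005/1.017 = cos²(7.5°)/cos²(67.8°) ≈ 6.89.

6.89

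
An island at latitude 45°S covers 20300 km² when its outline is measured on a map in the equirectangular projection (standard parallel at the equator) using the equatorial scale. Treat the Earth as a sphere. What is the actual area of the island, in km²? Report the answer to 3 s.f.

For the equirectangular projection with φ₀ = 0 (plate carrée), h = 1 along meridians and k = sec φ along parallels.
Areal scale = h·k = 1 × sec φ; at 45°, h = 1.000, k = 1.414, so h·k = 1.414.
True area = apparent / (areal scale) = 20300 / 1.414 ≈ 14400 km².

14400 km²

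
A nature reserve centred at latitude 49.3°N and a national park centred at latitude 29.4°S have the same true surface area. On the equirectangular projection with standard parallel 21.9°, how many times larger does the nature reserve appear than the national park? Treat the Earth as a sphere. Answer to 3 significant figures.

In the equirectangular projection with standard parallel φ₀ = 21.9° (x = Rλ cos φ₀, y = Rφ), meridians are true-scale (h = 1) and the parallel scale is k = cos φ₀ / cos φ.
Areal scale at 49.3°: h·k = 1.000 × 1.423 = 1.423.
Areal scale at 29.4°: h·k = 1.000 × 1.065 = 1.065.
Ratio = 1.423/1.065 ≈ 1.34.

1.34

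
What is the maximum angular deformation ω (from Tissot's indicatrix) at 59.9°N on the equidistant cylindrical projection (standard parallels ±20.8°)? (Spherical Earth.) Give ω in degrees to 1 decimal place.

In the equirectangular projection with standard parallel φ₀ = 20.8° (x = Rλ cos φ₀, y = Rφ), meridians are true-scale (h = 1) and the parallel scale is k = cos φ₀ / cos φ.
At 59.9°: h = 1.000, k = 1.864; principal scales a = 1.864, b = 1.000.
sin(ω/2) = (a − b)/(a + b) = 0.8640/2.864 = 0.3017, so ω = 2 arcsin(0.3017) ≈ 35.1°.

35.1°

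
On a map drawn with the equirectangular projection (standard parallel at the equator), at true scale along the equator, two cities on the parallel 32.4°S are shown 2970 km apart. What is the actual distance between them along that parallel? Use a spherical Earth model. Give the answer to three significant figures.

Plate carrée maps x = Rλ, y = Rφ. The meridian scale is h = 1 and the parallel scale is k = 1/cos φ = sec φ.
Along the parallel at 32.4°, map distances are exaggerated by k = sec 32.4° = 1.184.
True distance = 2970 / 1.184 = 2970 × cos 32.4° ≈ 2510 km.

2510 km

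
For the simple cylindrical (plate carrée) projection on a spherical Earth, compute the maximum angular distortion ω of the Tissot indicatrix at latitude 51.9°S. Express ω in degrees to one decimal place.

27.4°

In the plate carrée (x = Rλ, y = Rφ), meridians are true-scale (h = 1) and parallels are stretched by k = sec φ.
At 51.9°: h = 1.000, k = 1.621; principal scales a = 1.621, b = 1.000.
sin(ω/2) = (a − b)/(a + b) = 0.6207/2.621 = 0.2368, so ω = 2 arcsin(0.2368) ≈ 27.4°.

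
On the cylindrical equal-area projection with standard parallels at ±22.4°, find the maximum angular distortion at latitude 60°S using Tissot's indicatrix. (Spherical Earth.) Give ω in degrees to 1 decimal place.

A cylindrical equal-area projection with standard parallel φ₀ has meridian scale h = cos φ / cos φ₀ and parallel scale k = cos φ₀ / cos φ (so areas are preserved, h·k = 1).
At 60°: h = 0.5408, k = 1.849; principal scales a = 1.849, b = 0.5408.
sin(ω/2) = (a − b)/(a + b) = 1.308/2.390 = 0.5474, so ω = 2 arcsin(0.5474) ≈ 66.4°.

66.4°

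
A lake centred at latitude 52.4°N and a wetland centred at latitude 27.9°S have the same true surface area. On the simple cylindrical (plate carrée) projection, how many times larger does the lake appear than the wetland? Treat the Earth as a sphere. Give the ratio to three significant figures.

Plate carrée maps x = Rλ, y = Rφ. The meridian scale is h = 1 and the parallel scale is k = 1/cos φ = sec φ.
Areal scale at 52.4°: h·k = 1.000 × 1.639 = 1.639.
Areal scale at 27.9°: h·k = 1.000 × 1.132 = 1.132.
Ratio = 1.639/1.132 ≈ 1.45.

1.45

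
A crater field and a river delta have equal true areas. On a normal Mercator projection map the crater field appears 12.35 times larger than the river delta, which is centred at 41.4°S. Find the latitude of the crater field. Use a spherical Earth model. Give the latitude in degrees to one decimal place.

On Mercator, (apparent₁)/(apparent₂) = sec²φ₁ / sec²φ₂ when true areas are equal.
cos²φ₂ / cos²φ₁ = 12.35  ⇒  cos φ₁ = cos 41.4° / √12.35 = 0.7501/3.514 = 0.2134.
φ₁ = arccos(0.2134) ≈ 77.7°.

77.7°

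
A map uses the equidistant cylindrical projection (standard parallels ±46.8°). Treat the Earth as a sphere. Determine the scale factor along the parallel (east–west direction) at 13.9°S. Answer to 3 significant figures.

0.705

In the equirectangular projection with standard parallel φ₀ = 46.8° (x = Rλ cos φ₀, y = Rφ), meridians are true-scale (h = 1) and the parallel scale is k = cos φ₀ / cos φ.
k = cos 46.8° / cos 13.9° = 0.6845/0.9707 = 0.7052.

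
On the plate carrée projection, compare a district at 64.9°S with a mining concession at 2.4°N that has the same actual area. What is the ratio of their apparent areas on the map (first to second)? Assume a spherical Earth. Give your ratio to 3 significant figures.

Plate carrée maps x = Rλ, y = Rφ. The meridian scale is h = 1 and the parallel scale is k = 1/cos φ = sec φ.
Areal scale at 64.9°: h·k = 1.000 × 2.357 = 2.357.
Areal scale at 2.4°: h·k = 1.000 × 1.001 = 1.001.
Ratio = 2.357/1.001 ≈ 2.36.

2.36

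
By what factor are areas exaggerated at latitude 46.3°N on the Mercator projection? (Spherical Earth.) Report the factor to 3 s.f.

For Mercator, h = k = sec φ (a conformal cylindrical projection has a single point scale, 1/cos φ).
Areal scale = k² = sec²φ = 1/cos²(46.3°) = 1/0.6909² = 2.095.

2.10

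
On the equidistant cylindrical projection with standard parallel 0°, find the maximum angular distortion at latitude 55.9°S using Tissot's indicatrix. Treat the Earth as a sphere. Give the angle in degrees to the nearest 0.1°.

For the equirectangular projection with φ₀ = 0 (plate carrée), h = 1 along meridians and k = sec φ along parallels.
At 55.9°: h = 1.000, k = 1.784; principal scales a = 1.784, b = 1.000.
sin(ω/2) = (a − b)/(a + b) = 0.7837/2.784 = 0.2815, so ω = 2 arcsin(0.2815) ≈ 32.7°.

32.7°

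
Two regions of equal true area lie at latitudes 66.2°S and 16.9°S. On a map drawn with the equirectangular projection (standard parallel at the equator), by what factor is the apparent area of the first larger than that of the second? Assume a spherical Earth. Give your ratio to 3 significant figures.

2.37

In the plate carrée (x = Rλ, y = Rφ), meridians are true-scale (h = 1) and parallels are stretched by k = sec φ.
Areal scale at 66.2°: h·k = 1.000 × 2.478 = 2.478.
Areal scale at 16.9°: h·k = 1.000 × 1.045 = 1.045.
Ratio = 2.478/1.045 ≈ 2.37.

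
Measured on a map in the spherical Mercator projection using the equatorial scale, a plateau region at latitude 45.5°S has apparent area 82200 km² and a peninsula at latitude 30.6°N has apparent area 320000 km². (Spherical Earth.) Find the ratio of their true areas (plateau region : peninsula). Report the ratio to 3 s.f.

0.170

Mercator's areal exaggeration is sec²φ; hence true area = (apparent area) · cos²φ.
True area of plateau region: 82200 × cos²(45.5°) = 82200 × 0.4913 = 40380 km².
True area of peninsula: 320000 × cos²(30.6°) = 320000 × 0.7409 = 237100 km².
Ratio = 40380 / 237100 ≈ 0.170.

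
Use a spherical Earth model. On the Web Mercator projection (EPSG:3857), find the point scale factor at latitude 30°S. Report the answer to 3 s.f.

For Mercator, h = k = sec φ (a conformal cylindrical projection has a single point scale, 1/cos φ).
k = 1/cos 30° = 1/0.8660 = 1.155.

1.15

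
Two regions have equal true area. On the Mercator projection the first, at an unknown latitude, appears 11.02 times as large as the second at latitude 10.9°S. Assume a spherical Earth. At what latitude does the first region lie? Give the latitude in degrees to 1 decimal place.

On Mercator, (apparent₁)/(apparent₂) = sec²φ₁ / sec²φ₂ when true areas are equal.
cos²φ₂ / cos²φ₁ = 11.02  ⇒  cos φ₁ = cos 10.9° / √11.02 = 0.9820/3.320 = 0.2958.
φ₁ = arccos(0.2958) ≈ 72.8°.

72.8°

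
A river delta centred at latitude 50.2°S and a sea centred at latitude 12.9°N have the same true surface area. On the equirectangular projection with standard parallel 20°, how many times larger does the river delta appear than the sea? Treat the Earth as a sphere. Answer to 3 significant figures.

1.52

The equidistant cylindrical projection with φ₀ = 20° has h = 1 (meridians true) and k = cos φ₀ / cos φ along parallels.
Areal scale at 50.2°: h·k = 1.000 × 1.468 = 1.468.
Areal scale at 12.9°: h·k = 1.000 × 0.9640 = 0.9640.
Ratio = 1.468/0.9640 ≈ 1.52.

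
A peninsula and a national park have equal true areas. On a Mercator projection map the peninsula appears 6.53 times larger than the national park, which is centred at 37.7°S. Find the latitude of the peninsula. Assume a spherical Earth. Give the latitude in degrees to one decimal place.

Mercator areal scale is sec²φ, so apparent-area ratio = sec²φ₁ / sec²φ₂ = cos²φ₂ / cos²φ₁.
cos²φ₂ / cos²φ₁ = 6.53  ⇒  cos φ₁ = cos 37.7° / √6.53 = 0.7912/2.555 = 0.3096.
φ₁ = arccos(0.3096) ≈ 72.0°.

72.0°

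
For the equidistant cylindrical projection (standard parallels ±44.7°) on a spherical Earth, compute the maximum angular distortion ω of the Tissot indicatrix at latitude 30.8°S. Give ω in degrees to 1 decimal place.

10.8°

The equidistant cylindrical projection with φ₀ = 44.7° has h = 1 (meridians true) and k = cos φ₀ / cos φ along parallels.
At 30.8°: h = 1.000, k = 0.8275; principal scales a = 1.000, b = 0.8275.
sin(ω/2) = (a − b)/(a + b) = 0.1725/1.828 = 0.09438, so ω = 2 arcsin(0.09438) ≈ 10.8°.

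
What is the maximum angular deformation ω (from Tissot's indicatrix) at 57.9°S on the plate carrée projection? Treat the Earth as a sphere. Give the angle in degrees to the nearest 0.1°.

Plate carrée maps x = Rλ, y = Rφ. The meridian scale is h = 1 and the parallel scale is k = 1/cos φ = sec φ.
At 57.9°: h = 1.000, k = 1.882; principal scales a = 1.882, b = 1.000.
sin(ω/2) = (a − b)/(a + b) = 0.8818/2.882 = 0.3060, so ω = 2 arcsin(0.3060) ≈ 35.6°.

35.6°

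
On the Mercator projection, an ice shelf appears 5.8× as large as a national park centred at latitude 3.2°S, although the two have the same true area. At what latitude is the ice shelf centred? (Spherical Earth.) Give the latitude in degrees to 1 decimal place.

On Mercator, (apparent₁)/(apparent₂) = sec²φ₁ / sec²φ₂ when true areas are equal.
cos²φ₂ / cos²φ₁ = 5.8  ⇒  cos φ₁ = cos 3.2° / √5.8 = 0.9984/2.408 = 0.4146.
φ₁ = arccos(0.4146) ≈ 65.5°.

65.5°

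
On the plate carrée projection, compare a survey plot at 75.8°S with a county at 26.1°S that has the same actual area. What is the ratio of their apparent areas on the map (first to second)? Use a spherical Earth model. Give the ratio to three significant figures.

In the plate carrée (x = Rλ, y = Rφ), meridians are true-scale (h = 1) and parallels are stretched by k = sec φ.
Areal scale at 75.8°: h·k = 1.000 × 4.077 = 4.077.
Areal scale at 26.1°: h·k = 1.000 × 1.114 = 1.114.
Ratio = 4.077/1.114 ≈ 3.66.

3.66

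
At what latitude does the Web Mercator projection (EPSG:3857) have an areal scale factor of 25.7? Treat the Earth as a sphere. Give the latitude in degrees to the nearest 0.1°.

78.6°

Mercator areal scale is sec²φ.
sec²φ = 25.7  ⇒  cos²φ = 0.03891  ⇒  cos φ = 0.1973.
φ = arccos(0.1973) ≈ 78.6°.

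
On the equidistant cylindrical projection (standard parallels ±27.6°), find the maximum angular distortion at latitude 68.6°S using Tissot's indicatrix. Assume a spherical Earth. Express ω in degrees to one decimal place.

In the equirectangular projection with standard parallel φ₀ = 27.6° (x = Rλ cos φ₀, y = Rφ), meridians are true-scale (h = 1) and the parallel scale is k = cos φ₀ / cos φ.
At 68.6°: h = 1.000, k = 2.429; principal scales a = 2.429, b = 1.000.
sin(ω/2) = (a − b)/(a + b) = 1.429/3.429 = 0.4167, so ω = 2 arcsin(0.4167) ≈ 49.3°.

49.3°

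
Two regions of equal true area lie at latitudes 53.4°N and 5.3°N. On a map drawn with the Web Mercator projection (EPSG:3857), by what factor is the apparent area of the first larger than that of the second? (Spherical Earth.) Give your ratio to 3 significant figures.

2.79

Mercator areal scale is sec²φ.
At 53.4°: sec²(53.4°) = 1/0.5962² = 2.813.
At 5.3°: sec²(5.3°) = 1/0.9957² = 1.009.
Ratio = 2.813/1.009 = cos²(5.3°)/cos²(53.4°) ≈ 2.79.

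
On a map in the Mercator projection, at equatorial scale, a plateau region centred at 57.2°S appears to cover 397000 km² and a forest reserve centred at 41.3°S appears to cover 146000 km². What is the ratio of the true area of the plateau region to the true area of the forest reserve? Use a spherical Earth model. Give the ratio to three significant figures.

1.41

On Mercator the areal scale is sec²φ, so true area = apparent × cos²φ.
True area of plateau region: 397000 × cos²(57.2°) = 397000 × 0.2934 = 116500 km².
True area of forest reserve: 146000 × cos²(41.3°) = 146000 × 0.5644 = 82400 km².
Ratio = 116500 / 82400 ≈ 1.41.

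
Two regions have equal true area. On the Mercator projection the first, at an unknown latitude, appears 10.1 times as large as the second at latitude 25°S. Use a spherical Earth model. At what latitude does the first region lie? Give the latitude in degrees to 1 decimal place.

73.4°

Mercator areal scale is sec²φ, so apparent-area ratio = sec²φ₁ / sec²φ₂ = cos²φ₂ / cos²φ₁.
cos²φ₂ / cos²φ₁ = 10.1  ⇒  cos φ₁ = cos 25° / √10.1 = 0.9063/3.178 = 0.2852.
φ₁ = arccos(0.2852) ≈ 73.4°.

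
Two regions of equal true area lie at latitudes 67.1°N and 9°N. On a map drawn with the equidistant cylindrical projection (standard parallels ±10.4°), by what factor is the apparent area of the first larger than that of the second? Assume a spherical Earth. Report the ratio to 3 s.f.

The equidistant cylindrical projection with φ₀ = 10.4° has h = 1 (meridians true) and k = cos φ₀ / cos φ along parallels.
Areal scale at 67.1°: h·k = 1.000 × 2.528 = 2.528.
Areal scale at 9°: h·k = 1.000 × 0.9958 = 0.9958.
Ratio = 2.528/0.9958 ≈ 2.54.

2.54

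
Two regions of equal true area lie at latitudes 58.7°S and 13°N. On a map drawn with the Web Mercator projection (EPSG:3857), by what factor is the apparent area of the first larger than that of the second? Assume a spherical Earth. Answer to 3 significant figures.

Mercator is conformal with k = sec φ, so areal scale = k² = sec²φ.
At 58.7°: sec²(58.7°) = 1/0.5195² = 3.705.
At 13°: sec²(13°) = 1/0.9744² = 1.053.
Ratio = 3.705/1.053 = cos²(13°)/cos²(58.7°) ≈ 3.52.

3.52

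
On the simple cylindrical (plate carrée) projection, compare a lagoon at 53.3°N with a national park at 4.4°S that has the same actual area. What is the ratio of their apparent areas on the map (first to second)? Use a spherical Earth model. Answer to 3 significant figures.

In the plate carrée (x = Rλ, y = Rφ), meridians are true-scale (h = 1) and parallels are stretched by k = sec φ.
Areal scale at 53.3°: h·k = 1.000 × 1.673 = 1.673.
Areal scale at 4.4°: h·k = 1.000 × 1.003 = 1.003.
Ratio = 1.673/1.003 ≈ 1.67.

1.67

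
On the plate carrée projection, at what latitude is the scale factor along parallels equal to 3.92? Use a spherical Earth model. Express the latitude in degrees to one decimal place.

Plate carrée: h = 1, k = sec φ along parallels.
sec φ = 3.92  ⇒  cos φ = 0.2551  ⇒  φ ≈ 75.2°.

75.2°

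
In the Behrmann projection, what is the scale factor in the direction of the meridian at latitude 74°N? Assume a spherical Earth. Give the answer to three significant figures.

Behrmann is a cylindrical equal-area projection with standard parallels at ±30°. A cylindrical equal-area projection with standard parallel φ₀ has meridian scale h = cos φ / cos φ₀ and parallel scale k = cos φ₀ / cos φ (so areas are preserved, h·k = 1).
h = cos 74° / cos 30° = 0.2756/0.8660 = 0.3183.

0.318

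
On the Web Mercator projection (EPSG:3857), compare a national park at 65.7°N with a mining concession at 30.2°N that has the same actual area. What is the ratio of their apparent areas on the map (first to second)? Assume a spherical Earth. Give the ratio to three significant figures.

4.41

Mercator is conformal with k = sec φ, so areal scale = k² = sec²φ.
At 65.7°: sec²(65.7°) = 1/0.4115² = 5.905.
At 30.2°: sec²(30.2°) = 1/0.8643² = 1.339.
Ratio = 5.905/1.339 = cos²(30.2°)/cos²(65.7°) ≈ 4.41.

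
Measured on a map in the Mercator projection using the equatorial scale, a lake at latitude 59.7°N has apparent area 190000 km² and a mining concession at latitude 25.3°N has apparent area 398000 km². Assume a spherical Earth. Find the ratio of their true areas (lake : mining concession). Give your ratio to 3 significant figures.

0.149

On Mercator the areal scale is sec²φ, so true area = apparent × cos²φ.
True area of lake: 190000 × cos²(59.7°) = 190000 × 0.2545 = 48360 km².
True area of mining concession: 398000 × cos²(25.3°) = 398000 × 0.8174 = 325300 km².
Ratio = 48360 / 325300 ≈ 0.149.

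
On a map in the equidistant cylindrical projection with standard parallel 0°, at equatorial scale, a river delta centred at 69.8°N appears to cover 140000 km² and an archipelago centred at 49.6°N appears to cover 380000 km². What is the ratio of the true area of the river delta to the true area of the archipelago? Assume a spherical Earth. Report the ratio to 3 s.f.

Plate carrée has h = 1 and k = sec φ, giving areal scale sec φ; true area = (apparent area) · cos φ.
True area of river delta: 140000 × cos(69.8°) = 140000 × 0.3453 = 48340 km².
True area of archipelago: 380000 × cos(49.6°) = 380000 × 0.6481 = 246300 km².
Ratio = 48340 / 246300 ≈ 0.196.

0.196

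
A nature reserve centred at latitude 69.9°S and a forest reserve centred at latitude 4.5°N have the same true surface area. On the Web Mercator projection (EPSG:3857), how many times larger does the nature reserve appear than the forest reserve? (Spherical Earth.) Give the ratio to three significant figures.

8.42

On Mercator, area is exaggerated by sec²φ = 1/cos²φ.
At 69.9°: sec²(69.9°) = 1/0.3437² = 8.467.
At 4.5°: sec²(4.5°) = 1/0.9969² = 1.006.
Ratio = 8.467/1.006 = cos²(4.5°)/cos²(69.9°) ≈ 8.42.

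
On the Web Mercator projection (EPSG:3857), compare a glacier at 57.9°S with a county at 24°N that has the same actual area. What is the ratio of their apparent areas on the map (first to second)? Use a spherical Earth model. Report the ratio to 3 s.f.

On Mercator, area is exaggerated by sec²φ = 1/cos²φ.
At 57.9°: sec²(57.9°) = 1/0.5314² = 3.541.
At 24°: sec²(24°) = 1/0.9135² = 1.198.
Ratio = 3.541/1.198 = cos²(24°)/cos²(57.9°) ≈ 2.96.

2.96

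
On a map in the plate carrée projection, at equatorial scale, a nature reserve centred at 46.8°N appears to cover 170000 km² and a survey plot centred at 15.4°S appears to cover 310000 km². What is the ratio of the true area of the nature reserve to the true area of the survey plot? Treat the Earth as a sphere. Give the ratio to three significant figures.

On the plate carrée, areal scale = h·k = 1 × sec φ, so true area = apparent × cos φ.
True area of nature reserve: 170000 × cos(46.8°) = 170000 × 0.6845 = 116400 km².
True area of survey plot: 310000 × cos(15.4°) = 310000 × 0.9641 = 298900 km².
Ratio = 116400 / 298900 ≈ 0.389.

0.389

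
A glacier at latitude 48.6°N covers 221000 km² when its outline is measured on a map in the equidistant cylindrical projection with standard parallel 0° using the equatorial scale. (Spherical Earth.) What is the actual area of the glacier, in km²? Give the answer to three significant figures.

146000 km²

Plate carrée maps x = Rλ, y = Rφ. The meridian scale is h = 1 and the parallel scale is k = 1/cos φ = sec φ.
Areal scale = h·k = 1 × sec φ; at 48.6°, h = 1.000, k = 1.512, so h·k = 1.512.
True area = apparent / (areal scale) = 221000 / 1.512 ≈ 146000 km².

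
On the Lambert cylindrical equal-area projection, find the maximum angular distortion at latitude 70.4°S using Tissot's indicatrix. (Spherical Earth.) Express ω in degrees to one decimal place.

The Lambert cylindrical equal-area projection is the cylindrical equal-area projection with its standard parallel at the equator (φ₀ = 0). For cylindrical equal-area with standard parallel φ₀, h = cos φ / cos φ₀ and k = cos φ₀ / cos φ, so h·k = 1.
At 70.4°: h = 0.3355, k = 2.981; principal scales a = 2.981, b = 0.3355.
sin(ω/2) = (a − b)/(a + b) = 2.646/3.317 = 0.7977, so ω = 2 arcsin(0.7977) ≈ 105.8°.

105.8°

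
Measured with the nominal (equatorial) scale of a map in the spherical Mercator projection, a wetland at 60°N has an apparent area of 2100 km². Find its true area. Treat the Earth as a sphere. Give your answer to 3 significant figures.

525 km²

Mercator is conformal, so the point scale is isotropic: h = k = sec φ = 1/cos φ.
Areal scale = k² = sec²φ = 1/cos²(60°) = 1/0.5000² = 4.000.
True area = apparent / (areal scale) = 2100 / 4.000 ≈ 525 km².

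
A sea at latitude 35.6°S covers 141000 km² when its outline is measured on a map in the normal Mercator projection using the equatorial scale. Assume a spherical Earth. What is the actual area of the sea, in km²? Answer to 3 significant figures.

For Mercator, h = k = sec φ (a conformal cylindrical projection has a single point scale, 1/cos φ).
Areal scale = k² = sec²φ = 1/cos²(35.6°) = 1/0.8131² = 1.513.
True area = apparent / (areal scale) = 141000 / 1.513 ≈ 93200 km².

93200 km²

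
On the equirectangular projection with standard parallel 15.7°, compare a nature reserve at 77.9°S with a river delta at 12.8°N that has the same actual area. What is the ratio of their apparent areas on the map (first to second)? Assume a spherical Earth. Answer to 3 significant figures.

In the equirectangular projection with standard parallel φ₀ = 15.7° (x = Rλ cos φ₀, y = Rφ), meridians are true-scale (h = 1) and the parallel scale is k = cos φ₀ / cos φ.
Areal scale at 77.9°: h·k = 1.000 × 4.593 = 4.593.
Areal scale at 12.8°: h·k = 1.000 × 0.9872 = 0.9872.
Ratio = 4.593/0.9872 ≈ 4.65.

4.65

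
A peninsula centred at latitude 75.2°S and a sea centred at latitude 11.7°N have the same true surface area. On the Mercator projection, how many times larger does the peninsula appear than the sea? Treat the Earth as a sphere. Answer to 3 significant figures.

On Mercator, area is exaggerated by sec²φ = 1/cos²φ.
At 75.2°: sec²(75.2°) = 1/0.2554² = 15.33.
At 11.7°: sec²(11.7°) = 1/0.9792² = 1.043.
Ratio = 15.33/1.043 = cos²(11.7°)/cos²(75.2°) ≈ 14.7.

14.7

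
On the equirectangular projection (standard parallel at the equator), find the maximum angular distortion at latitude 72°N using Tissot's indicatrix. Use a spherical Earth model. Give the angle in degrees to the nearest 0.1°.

63.7°

Plate carrée maps x = Rλ, y = Rφ. The meridian scale is h = 1 and the parallel scale is k = 1/cos φ = sec φ.
At 72°: h = 1.000, k = 3.236; principal scales a = 3.236, b = 1.000.
sin(ω/2) = (a − b)/(a + b) = 2.236/4.236 = 0.5279, so ω = 2 arcsin(0.5279) ≈ 63.7°.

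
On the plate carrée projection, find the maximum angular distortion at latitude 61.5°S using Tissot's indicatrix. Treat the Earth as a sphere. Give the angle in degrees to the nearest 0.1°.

41.5°

In the plate carrée (x = Rλ, y = Rφ), meridians are true-scale (h = 1) and parallels are stretched by k = sec φ.
At 61.5°: h = 1.000, k = 2.096; principal scales a = 2.096, b = 1.000.
sin(ω/2) = (a − b)/(a + b) = 1.096/3.096 = 0.3540, so ω = 2 arcsin(0.3540) ≈ 41.5°.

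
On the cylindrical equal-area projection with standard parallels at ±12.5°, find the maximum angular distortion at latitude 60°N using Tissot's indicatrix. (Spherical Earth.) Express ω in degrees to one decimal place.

71.5°

A cylindrical equal-area projection with standard parallel φ₀ has meridian scale h = cos φ / cos φ₀ and parallel scale k = cos φ₀ / cos φ (so areas are preserved, h·k = 1).
At 60°: h = 0.5121, k = 1.953; principal scales a = 1.953, b = 0.5121.
sin(ω/2) = (a − b)/(a + b) = 1.440/2.465 = 0.5844, so ω = 2 arcsin(0.5844) ≈ 71.5°.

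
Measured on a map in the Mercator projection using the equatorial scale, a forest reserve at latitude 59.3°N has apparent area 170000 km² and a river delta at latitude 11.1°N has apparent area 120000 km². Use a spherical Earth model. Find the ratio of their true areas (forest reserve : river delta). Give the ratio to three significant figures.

0.383

On Mercator the areal scale is sec²φ, so true area = apparent × cos²φ.
True area of forest reserve: 170000 × cos²(59.3°) = 170000 × 0.2607 = 44310 km².
True area of river delta: 120000 × cos²(11.1°) = 120000 × 0.9629 = 115600 km².
Ratio = 44310 / 115600 ≈ 0.383.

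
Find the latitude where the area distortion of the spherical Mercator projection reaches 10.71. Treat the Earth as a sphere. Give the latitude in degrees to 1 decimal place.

Mercator areal scale is sec²φ.
sec²φ = 10.71  ⇒  cos²φ = 0.09337  ⇒  cos φ = 0.3056.
φ = arccos(0.3056) ≈ 72.2°.

72.2°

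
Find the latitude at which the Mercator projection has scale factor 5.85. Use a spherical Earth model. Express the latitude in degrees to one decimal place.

Mercator scale is k = sec φ = 1/cos φ.
1/cos φ = 5.85  ⇒  cos φ = 0.1709  ⇒  φ = arccos(0.1709) ≈ 80.2°.

80.2°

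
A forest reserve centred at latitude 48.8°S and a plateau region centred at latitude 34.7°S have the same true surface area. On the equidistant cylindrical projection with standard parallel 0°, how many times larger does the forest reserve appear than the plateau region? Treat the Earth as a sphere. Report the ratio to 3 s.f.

1.25

Plate carrée maps x = Rλ, y = Rφ. The meridian scale is h = 1 and the parallel scale is k = 1/cos φ = sec φ.
Areal scale at 48.8°: h·k = 1.000 × 1.518 = 1.518.
Areal scale at 34.7°: h·k = 1.000 × 1.216 = 1.216.
Ratio = 1.518/1.216 ≈ 1.25.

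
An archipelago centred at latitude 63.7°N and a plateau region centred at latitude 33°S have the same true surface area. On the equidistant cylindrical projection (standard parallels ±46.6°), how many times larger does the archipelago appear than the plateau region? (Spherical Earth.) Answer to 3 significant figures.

1.89

With standard parallel φ₀ = 46.6°, the equirectangular projection gives x = Rλ cos φ₀, y = Rφ, so h = 1 and k = cos 46.6° / cos φ.
Areal scale at 63.7°: h·k = 1.000 × 1.551 = 1.551.
Areal scale at 33°: h·k = 1.000 × 0.8193 = 0.8193.
Ratio = 1.551/0.8193 ≈ 1.89.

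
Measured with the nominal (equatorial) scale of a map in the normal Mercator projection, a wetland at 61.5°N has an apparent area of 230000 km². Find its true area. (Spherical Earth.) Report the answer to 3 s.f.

For Mercator, h = k = sec φ (a conformal cylindrical projection has a single point scale, 1/cos φ).
Areal scale = k² = sec²φ = 1/cos²(61.5°) = 1/0.4772² = 4.392.
True area = apparent / (areal scale) = 230000 / 4.392 ≈ 52400 km².

52400 km²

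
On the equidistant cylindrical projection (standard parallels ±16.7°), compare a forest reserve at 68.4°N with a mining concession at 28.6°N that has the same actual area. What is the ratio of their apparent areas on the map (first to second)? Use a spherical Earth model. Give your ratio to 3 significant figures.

2.39

In the equirectangular projection with standard parallel φ₀ = 16.7° (x = Rλ cos φ₀, y = Rφ), meridians are true-scale (h = 1) and the parallel scale is k = cos φ₀ / cos φ.
Areal scale at 68.4°: h·k = 1.000 × 2.602 = 2.602.
Areal scale at 28.6°: h·k = 1.000 × 1.091 = 1.091.
Ratio = 2.602/1.091 ≈ 2.39.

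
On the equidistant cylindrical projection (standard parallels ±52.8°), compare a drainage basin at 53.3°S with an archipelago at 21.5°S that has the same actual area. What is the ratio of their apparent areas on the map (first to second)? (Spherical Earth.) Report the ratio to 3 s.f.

1.56

With standard parallel φ₀ = 52.8°, the equirectangular projection gives x = Rλ cos φ₀, y = Rφ, so h = 1 and k = cos 52.8° / cos φ.
Areal scale at 53.3°: h·k = 1.000 × 1.012 = 1.012.
Areal scale at 21.5°: h·k = 1.000 × 0.6498 = 0.6498.
Ratio = 1.012/0.6498 ≈ 1.56.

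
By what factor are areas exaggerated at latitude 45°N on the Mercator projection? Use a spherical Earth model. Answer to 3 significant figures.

Mercator is conformal, so the point scale is isotropic: h = k = sec φ = 1/cos φ.
Areal scale = k² = sec²φ = 1/cos²(45°) = 1/0.7071² = 2.000.

2.00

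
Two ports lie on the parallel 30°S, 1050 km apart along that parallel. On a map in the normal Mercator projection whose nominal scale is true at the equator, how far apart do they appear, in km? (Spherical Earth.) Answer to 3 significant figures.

For Mercator, h = k = sec φ (a conformal cylindrical projection has a single point scale, 1/cos φ).
Along the parallel, k = sec 30° = 1/0.8660 = 1.155.
Map distance = 1050 × 1.155 ≈ 1210 km.

1210 km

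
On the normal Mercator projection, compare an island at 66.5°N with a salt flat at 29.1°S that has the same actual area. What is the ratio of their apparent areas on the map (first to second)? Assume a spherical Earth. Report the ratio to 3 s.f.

4.80

Mercator areal scale is sec²φ.
At 66.5°: sec²(66.5°) = 1/0.3987² = 6.289.
At 29.1°: sec²(29.1°) = 1/0.8738² = 1.310.
Ratio = 6.289/1.310 = cos²(29.1°)/cos²(66.5°) ≈ 4.80.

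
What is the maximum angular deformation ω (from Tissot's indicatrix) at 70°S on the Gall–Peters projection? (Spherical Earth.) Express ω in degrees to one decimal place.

Gall–Peters is a cylindrical equal-area projection with standard parallels at ±45°. Cylindrical equal-area (φ₀ = 45°): h = cos φ / cos 45° along meridians, k = cos 45° / cos φ along parallels; h·k = 1.
At 70°: h = 0.4837, k = 2.067; principal scales a = 2.067, b = 0.4837.
sin(ω/2) = (a − b)/(a + b) = 1.584/2.551 = 0.6208, so ω = 2 arcsin(0.6208) ≈ 76.7°.

76.7°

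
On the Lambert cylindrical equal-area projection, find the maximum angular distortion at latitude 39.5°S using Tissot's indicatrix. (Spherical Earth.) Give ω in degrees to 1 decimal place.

The Lambert cylindrical equal-area projection is the cylindrical equal-area projection with its standard parallel at the equator (φ₀ = 0). Cylindrical equal-area (φ₀ = 0°): h = cos φ / cos 0° along meridians, k = cos 0° / cos φ along parallels; h·k = 1.
At 39.5°: h = 0.7716, k = 1.296; principal scales a = 1.296, b = 0.7716.
sin(ω/2) = (a − b)/(a + b) = 0.5243/2.068 = 0.2536, so ω = 2 arcsin(0.2536) ≈ 29.4°.

29.4°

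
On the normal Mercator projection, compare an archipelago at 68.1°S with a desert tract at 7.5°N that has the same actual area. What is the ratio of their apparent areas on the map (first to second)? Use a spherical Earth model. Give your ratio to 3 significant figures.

7.07

Mercator areal scale is sec²φ.
At 68.1°: sec²(68.1°) = 1/0.3730² = 7.188.
At 7.5°: sec²(7.5°) = 1/0.9914² = 1.017.
Ratio = 7.188/1.017 = cos²(7.5°)/cos²(68.1°) ≈ 7.07.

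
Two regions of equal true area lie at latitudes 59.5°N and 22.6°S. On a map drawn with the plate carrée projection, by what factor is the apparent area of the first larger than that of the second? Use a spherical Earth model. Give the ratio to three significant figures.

Plate carrée maps x = Rλ, y = Rφ. The meridian scale is h = 1 and the parallel scale is k = 1/cos φ = sec φ.
Areal scale at 59.5°: h·k = 1.000 × 1.970 = 1.970.
Areal scale at 22.6°: h·k = 1.000 × 1.083 = 1.083.
Ratio = 1.970/1.083 ≈ 1.82.

1.82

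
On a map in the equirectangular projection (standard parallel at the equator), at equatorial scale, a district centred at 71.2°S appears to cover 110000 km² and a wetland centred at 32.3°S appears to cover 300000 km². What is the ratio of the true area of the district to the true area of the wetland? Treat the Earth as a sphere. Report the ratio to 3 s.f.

Plate carrée has h = 1 and k = sec φ, giving areal scale sec φ; true area = (apparent area) · cos φ.
True area of district: 110000 × cos(71.2°) = 110000 × 0.3223 = 35450 km².
True area of wetland: 300000 × cos(32.3°) = 300000 × 0.8453 = 253600 km².
Ratio = 35450 / 253600 ≈ 0.140.

0.140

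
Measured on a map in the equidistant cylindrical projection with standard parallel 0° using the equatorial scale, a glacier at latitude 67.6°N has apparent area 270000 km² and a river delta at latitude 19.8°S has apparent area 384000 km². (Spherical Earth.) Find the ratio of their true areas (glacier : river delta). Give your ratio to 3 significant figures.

On the plate carrée, areal scale = h·k = 1 × sec φ, so true area = apparent × cos φ.
True area of glacier: 270000 × cos(67.6°) = 270000 × 0.3811 = 102900 km².
True area of river delta: 384000 × cos(19.8°) = 384000 × 0.9409 = 361300 km².
Ratio = 102900 / 361300 ≈ 0.285.

0.285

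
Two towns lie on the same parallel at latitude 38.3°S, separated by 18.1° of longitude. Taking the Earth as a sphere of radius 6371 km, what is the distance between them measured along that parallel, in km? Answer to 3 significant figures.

1580 km

Arc length along a parallel = R cos φ · Δλ (with Δλ in radians).
= 6371 × cos 38.3° × (18.1° × π/180) = 6371 × 0.7848 × 0.3159 ≈ 1580 km.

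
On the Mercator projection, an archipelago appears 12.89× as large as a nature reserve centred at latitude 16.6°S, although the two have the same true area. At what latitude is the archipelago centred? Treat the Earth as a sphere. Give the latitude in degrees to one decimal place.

On Mercator, (apparent₁)/(apparent₂) = sec²φ₁ / sec²φ₂ when true areas are equal.
cos²φ₂ / cos²φ₁ = 12.89  ⇒  cos φ₁ = cos 16.6° / √12.89 = 0.9583/3.590 = 0.2669.
φ₁ = arccos(0.2669) ≈ 74.5°.

74.5°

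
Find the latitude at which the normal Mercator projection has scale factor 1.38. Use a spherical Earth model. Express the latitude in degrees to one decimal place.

43.6°

Mercator scale is k = sec φ = 1/cos φ.
1/cos φ = 1.38  ⇒  cos φ = 0.7246  ⇒  φ = arccos(0.7246) ≈ 43.6°.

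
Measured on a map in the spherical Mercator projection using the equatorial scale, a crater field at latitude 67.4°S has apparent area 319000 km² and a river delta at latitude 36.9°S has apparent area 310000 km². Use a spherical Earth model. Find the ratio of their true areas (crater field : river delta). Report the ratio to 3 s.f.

0.238

On Mercator the areal scale is sec²φ, so true area = apparent × cos²φ.
True area of crater field: 319000 × cos²(67.4°) = 319000 × 0.1477 = 47110 km².
True area of river delta: 310000 × cos²(36.9°) = 310000 × 0.6395 = 198200 km².
Ratio = 47110 / 198200 ≈ 0.238.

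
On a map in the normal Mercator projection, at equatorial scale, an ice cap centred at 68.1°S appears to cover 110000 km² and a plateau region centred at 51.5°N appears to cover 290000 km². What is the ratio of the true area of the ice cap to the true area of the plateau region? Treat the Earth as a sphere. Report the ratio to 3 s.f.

0.136

Mercator's areal exaggeration is sec²φ; hence true area = (apparent area) · cos²φ.
True area of ice cap: 110000 × cos²(68.1°) = 110000 × 0.1391 = 15300 km².
True area of plateau region: 290000 × cos²(51.5°) = 290000 × 0.3875 = 112400 km².
Ratio = 15300 / 112400 ≈ 0.136.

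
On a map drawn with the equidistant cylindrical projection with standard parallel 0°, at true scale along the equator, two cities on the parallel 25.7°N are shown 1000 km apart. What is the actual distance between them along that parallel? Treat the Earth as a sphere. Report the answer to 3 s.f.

For the equirectangular projection with φ₀ = 0 (plate carrée), h = 1 along meridians and k = sec φ along parallels.
Along the parallel at 25.7°, map distances are exaggerated by k = sec 25.7° = 1.110.
True distance = 1000 / 1.110 = 1000 × cos 25.7° ≈ 901 km.

901 km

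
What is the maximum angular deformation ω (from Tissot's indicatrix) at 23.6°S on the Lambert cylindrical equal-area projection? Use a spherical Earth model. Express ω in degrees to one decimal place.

10.0°

The Lambert cylindrical equal-area projection is the cylindrical equal-area projection with its standard parallel at the equator (φ₀ = 0). For cylindrical equal-area with standard parallel φ₀, h = cos φ / cos φ₀ and k = cos φ₀ / cos φ, so h·k = 1.
At 23.6°: h = 0.9164, k = 1.091; principal scales a = 1.091, b = 0.9164.
sin(ω/2) = (a − b)/(a + b) = 0.1749/2.008 = 0.08712, so ω = 2 arcsin(0.08712) ≈ 10.0°.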